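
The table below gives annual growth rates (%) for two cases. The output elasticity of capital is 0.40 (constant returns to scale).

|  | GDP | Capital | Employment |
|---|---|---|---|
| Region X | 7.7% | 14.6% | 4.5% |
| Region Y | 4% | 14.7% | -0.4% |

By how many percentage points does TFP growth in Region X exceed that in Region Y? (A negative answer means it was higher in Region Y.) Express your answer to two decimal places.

0.80 percentage points

Labor's share = 1 − 0.4 = 0.6.
Region X: TFP = 7.7 − 5.84 − 2.7 = -0.84%.
Region Y: TFP = 4 − 5.88 + 0.24 = -1.64%.
Difference = -0.84 − (-1.64) = 0.8 pp.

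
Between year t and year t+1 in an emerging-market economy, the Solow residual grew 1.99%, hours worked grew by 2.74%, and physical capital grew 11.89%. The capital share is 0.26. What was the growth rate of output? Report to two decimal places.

7.11%

Labor's share = 1 − 0.26 = 0.74.
Physical capital: 0.26 × 11.89 = 3.0914 pp.
Hours worked: 0.74 × 2.74 = 2.0276 pp.
Output growth = 1.99 + 5.119 = 7.109%.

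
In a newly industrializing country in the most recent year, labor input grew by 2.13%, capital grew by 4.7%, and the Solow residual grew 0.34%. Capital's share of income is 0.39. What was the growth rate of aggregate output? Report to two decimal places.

3.47%

Labor's share = 1 − 0.39 = 0.61.
Capital: 0.39 × 4.7 = 1.833 pp.
Labor input: 0.61 × 2.13 = 1.2993 pp.
Output growth = 0.34 + 3.1323 = 3.4723%.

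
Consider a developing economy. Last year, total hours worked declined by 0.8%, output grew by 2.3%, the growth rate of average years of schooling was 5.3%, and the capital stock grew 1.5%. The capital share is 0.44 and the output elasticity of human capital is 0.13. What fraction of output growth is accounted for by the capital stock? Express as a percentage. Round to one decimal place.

The capital stock contributed 0.44 × 1.5 = 0.66 pp.
Share of growth = 0.66 / 2.3 × 100 = 28.696%.

28.7%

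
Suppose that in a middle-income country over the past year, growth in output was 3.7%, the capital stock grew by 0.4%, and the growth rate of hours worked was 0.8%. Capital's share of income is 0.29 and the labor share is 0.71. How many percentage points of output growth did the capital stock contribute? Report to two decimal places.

Contribution = share × growth = 0.29 × 0.4 = 0.116 pp.

0.12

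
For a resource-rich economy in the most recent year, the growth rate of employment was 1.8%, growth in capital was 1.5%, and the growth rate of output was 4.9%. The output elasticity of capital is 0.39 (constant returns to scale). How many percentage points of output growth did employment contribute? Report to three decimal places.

1.098

Labor's share = 1 − 0.39 = 0.61.
Contribution = share × growth = 0.61 × 1.8 = 1.098 pp.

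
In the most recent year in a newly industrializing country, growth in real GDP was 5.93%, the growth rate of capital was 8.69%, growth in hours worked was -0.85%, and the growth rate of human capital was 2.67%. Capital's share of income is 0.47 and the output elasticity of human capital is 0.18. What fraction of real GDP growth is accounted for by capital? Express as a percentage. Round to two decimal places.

68.88%

Capital contributed 0.47 × 8.69 = 4.0843 pp.
Share of growth = 4.0843 / 5.93 × 100 = 68.8752%.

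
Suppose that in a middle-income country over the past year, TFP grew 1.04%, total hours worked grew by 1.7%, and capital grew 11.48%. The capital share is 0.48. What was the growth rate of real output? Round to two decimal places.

7.43%

Labor's share = 1 − 0.48 = 0.52.
Capital: 0.48 × 11.48 = 5.5104 pp.
Total hours worked: 0.52 × 1.7 = 0.884 pp.
Output growth = 1.04 + 6.3944 = 7.4344%.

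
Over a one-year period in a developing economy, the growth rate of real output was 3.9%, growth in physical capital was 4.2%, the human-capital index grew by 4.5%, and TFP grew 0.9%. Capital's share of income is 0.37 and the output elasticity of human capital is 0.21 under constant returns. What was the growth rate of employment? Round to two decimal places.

Employment growth was 1.19%.

Labor's share = 1 − 0.37 − 0.21 = 0.42.
gY = gA + 0.37×4.2 + 0.21×4.5 + 0.42×g.
0.42×g = 3.9 − 0.9 − 2.499 = 0.501.
g = 0.501 / 0.42 = 1.1929%.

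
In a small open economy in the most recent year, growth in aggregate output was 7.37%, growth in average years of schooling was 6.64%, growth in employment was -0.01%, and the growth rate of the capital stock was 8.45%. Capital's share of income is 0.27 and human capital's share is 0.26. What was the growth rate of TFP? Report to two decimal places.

TFP growth was 3.37%.

Labor's share = 1 − 0.27 − 0.26 = 0.47.
The capital stock: 0.27 × 8.45 = 2.2815 pp.
Average years of schooling: 0.26 × 6.64 = 1.7264 pp.
Employment: 0.47 × (-0.01) = -0.0047 pp.
TFP growth = 7.37 − 4.0032 = 3.3668%.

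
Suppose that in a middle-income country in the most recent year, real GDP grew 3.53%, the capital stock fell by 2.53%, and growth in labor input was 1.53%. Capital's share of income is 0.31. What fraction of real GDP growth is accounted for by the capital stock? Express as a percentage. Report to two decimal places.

The capital stock accounted for -22.22% of growth.

The capital stock contributed 0.31 × (-2.53) = -0.7843 pp.
Share of growth = -0.7843 / 3.53 × 100 = -22.2181%.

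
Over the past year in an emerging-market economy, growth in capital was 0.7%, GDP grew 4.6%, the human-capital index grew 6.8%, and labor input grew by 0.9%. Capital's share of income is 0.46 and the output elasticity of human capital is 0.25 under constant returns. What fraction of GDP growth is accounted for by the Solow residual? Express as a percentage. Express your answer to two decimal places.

50.37%

Labor's share = 1 − 0.46 − 0.25 = 0.29.
Capital: 0.46 × 0.7 = 0.322 pp.
The human-capital index: 0.25 × 6.8 = 1.7 pp.
Labor input: 0.29 × 0.9 = 0.261 pp.
TFP growth = 4.6 − 2.283 = 2.317%.
TFP share of growth = 2.317 / 4.6 × 100 = 50.3696%.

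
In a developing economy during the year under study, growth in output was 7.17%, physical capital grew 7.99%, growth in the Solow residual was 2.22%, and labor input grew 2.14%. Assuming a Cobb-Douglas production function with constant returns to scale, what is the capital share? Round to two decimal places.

α = 0.48

gY = gA + α·gK + (1−α)·gL, so gY − gA − gL = α(gK − gL).
7.17 − 2.22 − 2.14 = α × (7.99 − 2.14).
2.81 = 5.85 α, so α = 0.4803.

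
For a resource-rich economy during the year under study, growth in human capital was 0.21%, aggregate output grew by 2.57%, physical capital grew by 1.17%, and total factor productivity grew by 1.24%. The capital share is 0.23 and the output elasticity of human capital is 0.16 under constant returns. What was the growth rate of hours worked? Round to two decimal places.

Hours worked grew 1.68%.

Labor's share = 1 − 0.23 − 0.16 = 0.61.
gY = gA + 0.23×1.17 + 0.16×0.21 + 0.61×g.
0.61×g = 2.57 − 1.24 − 0.3027 = 1.0273.
g = 1.0273 / 0.61 = 1.6841%.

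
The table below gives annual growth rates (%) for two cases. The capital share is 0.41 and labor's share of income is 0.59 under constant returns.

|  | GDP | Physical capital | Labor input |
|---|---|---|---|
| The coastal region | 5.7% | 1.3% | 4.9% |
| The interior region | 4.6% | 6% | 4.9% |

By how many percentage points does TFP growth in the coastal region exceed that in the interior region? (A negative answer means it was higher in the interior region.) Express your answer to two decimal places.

Labor's share = 1 − 0.41 = 0.59.
The coastal region: TFP = 5.7 − 0.533 − 2.891 = 2.276%.
The interior region: TFP = 4.6 − 2.46 − 2.891 = -0.751%.
Difference = 2.276 − (-0.751) = 3.027 pp.

3.03 percentage points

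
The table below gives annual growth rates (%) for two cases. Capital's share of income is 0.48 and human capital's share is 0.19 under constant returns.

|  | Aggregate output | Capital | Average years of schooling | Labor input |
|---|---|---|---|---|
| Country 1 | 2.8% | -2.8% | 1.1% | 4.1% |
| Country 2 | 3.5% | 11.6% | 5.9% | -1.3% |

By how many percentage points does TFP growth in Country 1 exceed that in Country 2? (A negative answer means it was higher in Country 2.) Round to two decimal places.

Labor's share = 1 − 0.48 − 0.19 = 0.33.
Country 1: TFP = 2.8 + 1.344 − 0.209 − 1.353 = 2.582%.
Country 2: TFP = 3.5 − 5.568 − 1.121 + 0.429 = -2.76%.
Difference = 2.582 − (-2.76) = 5.342 pp.

5.34 percentage points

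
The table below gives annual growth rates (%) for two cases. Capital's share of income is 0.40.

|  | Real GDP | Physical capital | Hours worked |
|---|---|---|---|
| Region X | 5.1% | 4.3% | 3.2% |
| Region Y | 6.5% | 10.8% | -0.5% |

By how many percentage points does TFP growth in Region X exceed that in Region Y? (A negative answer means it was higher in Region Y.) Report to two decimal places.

-1.02 percentage points

Labor's share = 1 − 0.4 = 0.6.
Region X: TFP = 5.1 − 1.72 − 1.92 = 1.46%.
Region Y: TFP = 6.5 − 4.32 + 0.3 = 2.48%.
Difference = 1.46 − (2.48) = -1.02 pp.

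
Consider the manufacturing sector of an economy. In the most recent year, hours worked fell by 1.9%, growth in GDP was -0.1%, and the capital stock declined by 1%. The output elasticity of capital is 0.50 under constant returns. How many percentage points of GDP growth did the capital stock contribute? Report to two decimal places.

Contribution = share × growth = 0.5 × (-1) = -0.5 pp.

-0.50 percentage points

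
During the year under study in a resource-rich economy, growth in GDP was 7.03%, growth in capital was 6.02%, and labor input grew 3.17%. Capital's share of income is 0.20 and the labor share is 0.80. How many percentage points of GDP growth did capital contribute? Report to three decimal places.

1.204 percentage points

Contribution = share × growth = 0.2 × 6.02 = 1.204 pp.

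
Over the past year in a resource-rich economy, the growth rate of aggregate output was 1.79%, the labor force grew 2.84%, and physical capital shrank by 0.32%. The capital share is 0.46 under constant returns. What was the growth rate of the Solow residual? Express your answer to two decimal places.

The Solow residual growth was 0.40%.

Labor's share = 1 − 0.46 = 0.54.
Physical capital: 0.46 × (-0.32) = -0.1472 pp.
The labor force: 0.54 × 2.84 = 1.5336 pp.
TFP growth = 1.79 − 1.3864 = 0.4036%.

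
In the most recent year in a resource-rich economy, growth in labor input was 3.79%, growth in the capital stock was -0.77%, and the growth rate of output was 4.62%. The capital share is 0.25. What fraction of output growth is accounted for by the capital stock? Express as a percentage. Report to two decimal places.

The capital stock contributed 0.25 × (-0.77) = -0.1925 pp.
Share of growth = -0.1925 / 4.62 × 100 = -4.1667%.

The capital stock accounted for -4.17% of growth.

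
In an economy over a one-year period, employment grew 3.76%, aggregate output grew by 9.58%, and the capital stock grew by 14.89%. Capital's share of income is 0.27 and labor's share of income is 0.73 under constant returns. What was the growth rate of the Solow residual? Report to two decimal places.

2.81%

Labor's share = 1 − 0.27 = 0.73.
The capital stock: 0.27 × 14.89 = 4.0203 pp.
Employment: 0.73 × 3.76 = 2.7448 pp.
TFP growth = 9.58 − 6.7651 = 2.8149%.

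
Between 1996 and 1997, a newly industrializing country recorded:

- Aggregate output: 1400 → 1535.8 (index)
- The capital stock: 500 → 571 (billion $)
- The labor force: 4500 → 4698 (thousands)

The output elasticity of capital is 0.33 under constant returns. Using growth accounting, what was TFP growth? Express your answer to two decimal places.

2.07%

Aggregate output growth = (1535.8 − 1400) / 1400 = 9.7%.
The capital stock growth = (571 − 500) / 500 = 14.2%.
The labor force growth = (4698 − 4500) / 4500 = 4.4%.
Labor's share = 1 − 0.33 = 0.67.
The capital stock: 0.33 × 14.2 = 4.686 pp.
The labor force: 0.67 × 4.4 = 2.948 pp.
TFP growth = 9.7 − 7.634 = 2.066%.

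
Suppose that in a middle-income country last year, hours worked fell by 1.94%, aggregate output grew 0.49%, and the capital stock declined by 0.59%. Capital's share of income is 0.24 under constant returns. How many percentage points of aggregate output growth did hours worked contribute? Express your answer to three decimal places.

-1.474 percentage points

Labor's share = 1 − 0.24 = 0.76.
Contribution = share × growth = 0.76 × (-1.94) = -1.4744 pp.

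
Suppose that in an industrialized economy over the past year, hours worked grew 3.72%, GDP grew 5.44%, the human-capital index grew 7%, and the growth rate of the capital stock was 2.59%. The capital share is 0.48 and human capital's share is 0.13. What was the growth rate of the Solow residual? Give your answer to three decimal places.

The Solow residual grew 1.836%.

Labor's share = 1 − 0.48 − 0.13 = 0.39.
The capital stock: 0.48 × 2.59 = 1.2432 pp.
The human-capital index: 0.13 × 7 = 0.91 pp.
Hours worked: 0.39 × 3.72 = 1.4508 pp.
TFP growth = 5.44 − 3.604 = 1.836%.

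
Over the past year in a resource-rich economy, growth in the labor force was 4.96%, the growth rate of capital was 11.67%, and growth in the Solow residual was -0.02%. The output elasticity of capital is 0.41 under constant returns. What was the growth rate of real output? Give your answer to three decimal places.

Labor's share = 1 − 0.41 = 0.59.
Capital: 0.41 × 11.67 = 4.7847 pp.
The labor force: 0.59 × 4.96 = 2.9264 pp.
Output growth = -0.02 + 7.7111 = 7.6911%.

Real output grew 7.691%.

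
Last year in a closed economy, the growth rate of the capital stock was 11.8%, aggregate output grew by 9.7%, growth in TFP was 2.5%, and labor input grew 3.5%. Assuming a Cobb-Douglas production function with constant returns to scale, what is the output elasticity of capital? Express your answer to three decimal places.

The output elasticity of capital is 0.446.

gY = gA + α·gK + (1−α)·gL, so gY − gA − gL = α(gK − gL).
9.7 − 2.5 − 3.5 = α × (11.8 − 3.5).
3.7 = 8.3 α, so α = 0.44578.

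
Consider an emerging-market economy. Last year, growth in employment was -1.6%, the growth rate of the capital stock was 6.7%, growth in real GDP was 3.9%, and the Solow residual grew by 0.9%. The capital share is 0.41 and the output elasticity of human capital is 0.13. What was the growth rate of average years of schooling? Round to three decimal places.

7.608%

Labor's share = 1 − 0.41 − 0.13 = 0.46.
gY = gA + 0.41×6.7 + 0.46×(-1.6) + 0.13×g.
0.13×g = 3.9 − 0.9 − 2.011 = 0.989.
g = 0.989 / 0.13 = 7.60769%.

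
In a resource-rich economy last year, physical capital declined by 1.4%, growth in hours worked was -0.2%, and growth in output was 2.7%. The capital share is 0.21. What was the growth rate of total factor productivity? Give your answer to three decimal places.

Labor's share = 1 − 0.21 = 0.79.
Physical capital: 0.21 × (-1.4) = -0.294 pp.
Hours worked: 0.79 × (-0.2) = -0.158 pp.
TFP growth = 2.7 + 0.452 = 3.152%.

Total factor productivity grew 3.152%.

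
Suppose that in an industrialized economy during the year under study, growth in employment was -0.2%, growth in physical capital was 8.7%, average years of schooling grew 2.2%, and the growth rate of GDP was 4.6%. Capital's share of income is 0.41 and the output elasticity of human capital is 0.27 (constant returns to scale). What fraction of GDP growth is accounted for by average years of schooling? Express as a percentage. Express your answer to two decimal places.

Average years of schooling accounted for 12.91% of growth.

Average years of schooling contributed 0.27 × 2.2 = 0.594 pp.
Share of growth = 0.594 / 4.6 × 100 = 12.913%.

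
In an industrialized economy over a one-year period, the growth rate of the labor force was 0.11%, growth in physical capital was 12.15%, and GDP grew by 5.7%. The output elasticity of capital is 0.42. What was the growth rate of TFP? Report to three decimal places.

Labor's share = 1 − 0.42 = 0.58.
Physical capital: 0.42 × 12.15 = 5.103 pp.
The labor force: 0.58 × 0.11 = 0.0638 pp.
TFP growth = 5.7 − 5.1668 = 0.5332%.

0.533%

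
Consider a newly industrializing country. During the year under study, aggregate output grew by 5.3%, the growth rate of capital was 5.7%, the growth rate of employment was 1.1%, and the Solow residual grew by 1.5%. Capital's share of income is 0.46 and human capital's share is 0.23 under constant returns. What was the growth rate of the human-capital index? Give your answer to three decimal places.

Labor's share = 1 − 0.46 − 0.23 = 0.31.
gY = gA + 0.46×5.7 + 0.31×1.1 + 0.23×g.
0.23×g = 5.3 − 1.5 − 2.963 = 0.837.
g = 0.837 / 0.23 = 3.63913%.

3.639%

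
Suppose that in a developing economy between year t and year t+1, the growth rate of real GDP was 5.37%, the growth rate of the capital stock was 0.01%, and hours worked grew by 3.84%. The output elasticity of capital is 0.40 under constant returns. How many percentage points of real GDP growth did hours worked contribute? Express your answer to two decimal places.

2.30

Labor's share = 1 − 0.4 = 0.6.
Contribution = share × growth = 0.6 × 3.84 = 2.304 pp.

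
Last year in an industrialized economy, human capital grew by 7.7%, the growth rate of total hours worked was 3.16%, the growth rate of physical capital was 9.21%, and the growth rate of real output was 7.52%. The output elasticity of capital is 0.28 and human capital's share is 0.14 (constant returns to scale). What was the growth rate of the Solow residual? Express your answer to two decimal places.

The Solow residual grew 2.03%.

Labor's share = 1 − 0.28 − 0.14 = 0.58.
Physical capital: 0.28 × 9.21 = 2.5788 pp.
Human capital: 0.14 × 7.7 = 1.078 pp.
Total hours worked: 0.58 × 3.16 = 1.8328 pp.
TFP growth = 7.52 − 5.4896 = 2.0304%.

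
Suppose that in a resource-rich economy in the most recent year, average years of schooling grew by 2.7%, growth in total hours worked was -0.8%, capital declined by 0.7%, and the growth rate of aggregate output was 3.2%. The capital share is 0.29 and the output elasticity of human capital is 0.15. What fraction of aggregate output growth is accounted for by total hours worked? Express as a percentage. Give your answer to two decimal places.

Labor's share = 1 − 0.29 − 0.15 = 0.56.
Total hours worked contributed 0.56 × (-0.8) = -0.448 pp.
Share of growth = -0.448 / 3.2 × 100 = -14%.

-14.00%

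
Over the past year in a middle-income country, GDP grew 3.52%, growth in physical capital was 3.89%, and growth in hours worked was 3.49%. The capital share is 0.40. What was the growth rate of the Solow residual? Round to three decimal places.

-0.130%

Labor's share = 1 − 0.4 = 0.6.
Physical capital: 0.4 × 3.89 = 1.556 pp.
Hours worked: 0.6 × 3.49 = 2.094 pp.
TFP growth = 3.52 − 3.65 = -0.13%.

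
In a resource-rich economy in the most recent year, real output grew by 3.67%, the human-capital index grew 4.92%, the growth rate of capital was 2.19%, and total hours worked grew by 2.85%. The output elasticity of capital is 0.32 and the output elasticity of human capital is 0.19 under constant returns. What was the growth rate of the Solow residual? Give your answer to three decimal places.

0.638%

Labor's share = 1 − 0.32 − 0.19 = 0.49.
Capital: 0.32 × 2.19 = 0.7008 pp.
The human-capital index: 0.19 × 4.92 = 0.9348 pp.
Total hours worked: 0.49 × 2.85 = 1.3965 pp.
TFP growth = 3.67 − 3.0321 = 0.6379%.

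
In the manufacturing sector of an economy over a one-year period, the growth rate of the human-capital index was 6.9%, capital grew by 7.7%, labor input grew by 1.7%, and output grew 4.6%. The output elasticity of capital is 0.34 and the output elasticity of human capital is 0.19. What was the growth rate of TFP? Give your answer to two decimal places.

Labor's share = 1 − 0.34 − 0.19 = 0.47.
Capital: 0.34 × 7.7 = 2.618 pp.
The human-capital index: 0.19 × 6.9 = 1.311 pp.
Labor input: 0.47 × 1.7 = 0.799 pp.
TFP growth = 4.6 − 4.728 = -0.128%.

-0.13%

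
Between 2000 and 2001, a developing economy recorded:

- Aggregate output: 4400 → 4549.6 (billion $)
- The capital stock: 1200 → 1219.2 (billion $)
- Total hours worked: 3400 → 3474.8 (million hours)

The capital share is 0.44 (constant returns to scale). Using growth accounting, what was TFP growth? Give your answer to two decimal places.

1.46%

Aggregate output growth = (4549.6 − 4400) / 4400 = 3.4%.
The capital stock growth = (1219.2 − 1200) / 1200 = 1.6%.
Total hours worked growth = (3474.8 − 3400) / 3400 = 2.2%.
Labor's share = 1 − 0.44 = 0.56.
The capital stock: 0.44 × 1.6 = 0.704 pp.
Total hours worked: 0.56 × 2.2 = 1.232 pp.
TFP growth = 3.4 − 1.936 = 1.464%.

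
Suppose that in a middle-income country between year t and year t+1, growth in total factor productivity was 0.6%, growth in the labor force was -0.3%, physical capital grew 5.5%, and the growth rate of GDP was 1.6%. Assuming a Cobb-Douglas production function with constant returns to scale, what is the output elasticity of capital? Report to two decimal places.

gY = gA + α·gK + (1−α)·gL, so gY − gA − gL = α(gK − gL).
1.6 − 0.6 + 0.3 = α × (5.5 − (-0.3)).
1.3 = 5.8 α, so α = 0.2241.

0.22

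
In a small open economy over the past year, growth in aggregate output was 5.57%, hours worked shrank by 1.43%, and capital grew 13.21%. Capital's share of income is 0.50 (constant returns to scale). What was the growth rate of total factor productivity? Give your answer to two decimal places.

Labor's share = 1 − 0.5 = 0.5.
Capital: 0.5 × 13.21 = 6.605 pp.
Hours worked: 0.5 × (-1.43) = -0.715 pp.
TFP growth = 5.57 − 5.89 = -0.32%.

-0.32%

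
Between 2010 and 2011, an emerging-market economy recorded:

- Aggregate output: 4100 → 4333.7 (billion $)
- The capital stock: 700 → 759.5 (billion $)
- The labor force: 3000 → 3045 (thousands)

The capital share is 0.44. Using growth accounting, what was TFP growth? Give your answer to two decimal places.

Aggregate output growth = (4333.7 − 4100) / 4100 = 5.7%.
The capital stock growth = (759.5 − 700) / 700 = 8.5%.
The labor force growth = (3045 − 3000) / 3000 = 1.5%.
Labor's share = 1 − 0.44 = 0.56.
The capital stock: 0.44 × 8.5 = 3.74 pp.
The labor force: 0.56 × 1.5 = 0.84 pp.
TFP growth = 5.7 − 4.58 = 1.12%.

TFP grew 1.12%.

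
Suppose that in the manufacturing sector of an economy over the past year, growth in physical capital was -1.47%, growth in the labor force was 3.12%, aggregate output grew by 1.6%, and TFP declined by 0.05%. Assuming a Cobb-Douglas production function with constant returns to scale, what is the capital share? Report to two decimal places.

gY = gA + α·gK + (1−α)·gL, so gY − gA − gL = α(gK − gL).
1.6 + 0.05 − 3.12 = α × (-1.47 − 3.12).
-1.47 = -4.59 α, so α = 0.3203.

0.32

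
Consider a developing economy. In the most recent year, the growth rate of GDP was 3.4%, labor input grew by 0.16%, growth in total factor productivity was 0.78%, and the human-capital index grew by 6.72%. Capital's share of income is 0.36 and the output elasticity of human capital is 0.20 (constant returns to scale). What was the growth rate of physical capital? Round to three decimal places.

Labor's share = 1 − 0.36 − 0.2 = 0.44.
gY = gA + 0.2×6.72 + 0.44×0.16 + 0.36×g.
0.36×g = 3.4 − 0.78 − 1.4144 = 1.2056.
g = 1.2056 / 0.36 = 3.34889%.

Physical capital growth was 3.349%.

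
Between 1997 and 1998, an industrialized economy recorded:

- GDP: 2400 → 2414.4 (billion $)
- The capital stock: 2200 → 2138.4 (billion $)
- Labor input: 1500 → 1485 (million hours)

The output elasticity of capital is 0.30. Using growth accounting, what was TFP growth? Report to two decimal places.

2.14%

GDP growth = (2414.4 − 2400) / 2400 = 0.6%.
The capital stock growth = (2138.4 − 2200) / 2200 = -2.8%.
Labor input growth = (1485 − 1500) / 1500 = -1%.
Labor's share = 1 − 0.3 = 0.7.
The capital stock: 0.3 × (-2.8) = -0.84 pp.
Labor input: 0.7 × (-1) = -0.7 pp.
TFP growth = 0.6 + 1.54 = 2.14%.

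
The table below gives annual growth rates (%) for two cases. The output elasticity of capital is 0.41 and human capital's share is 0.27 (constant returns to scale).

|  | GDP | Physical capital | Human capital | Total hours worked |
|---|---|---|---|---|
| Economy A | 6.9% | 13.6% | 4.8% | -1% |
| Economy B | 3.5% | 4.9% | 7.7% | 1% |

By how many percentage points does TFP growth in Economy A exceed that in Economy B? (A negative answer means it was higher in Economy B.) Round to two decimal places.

1.26 percentage points

Labor's share = 1 − 0.41 − 0.27 = 0.32.
Economy A: TFP = 6.9 − 5.576 − 1.296 + 0.32 = 0.348%.
Economy B: TFP = 3.5 − 2.009 − 2.079 − 0.32 = -0.908%.
Difference = 0.348 − (-0.908) = 1.256 pp.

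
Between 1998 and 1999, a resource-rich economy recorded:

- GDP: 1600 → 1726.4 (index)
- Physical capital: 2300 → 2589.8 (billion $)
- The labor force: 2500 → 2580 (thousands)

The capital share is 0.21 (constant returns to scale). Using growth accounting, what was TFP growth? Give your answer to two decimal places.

TFP growth was 2.73%.

GDP growth = (1726.4 − 1600) / 1600 = 7.9%.
Physical capital growth = (2589.8 − 2300) / 2300 = 12.6%.
The labor force growth = (2580 − 2500) / 2500 = 3.2%.
Labor's share = 1 − 0.21 = 0.79.
Physical capital: 0.21 × 12.6 = 2.646 pp.
The labor force: 0.79 × 3.2 = 2.528 pp.
TFP growth = 7.9 − 5.174 = 2.726%.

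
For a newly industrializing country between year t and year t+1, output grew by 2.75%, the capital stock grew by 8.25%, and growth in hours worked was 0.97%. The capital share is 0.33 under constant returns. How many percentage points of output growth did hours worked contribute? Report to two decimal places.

0.65 pp

Labor's share = 1 − 0.33 = 0.67.
Contribution = share × growth = 0.67 × 0.97 = 0.6499 pp.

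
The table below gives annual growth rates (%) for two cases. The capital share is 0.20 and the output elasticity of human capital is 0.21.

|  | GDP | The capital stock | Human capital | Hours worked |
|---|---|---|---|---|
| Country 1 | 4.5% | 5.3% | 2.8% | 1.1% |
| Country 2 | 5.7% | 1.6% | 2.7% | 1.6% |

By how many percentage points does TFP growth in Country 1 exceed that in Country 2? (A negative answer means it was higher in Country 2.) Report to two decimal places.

Labor's share = 1 − 0.2 − 0.21 = 0.59.
Country 1: TFP = 4.5 − 1.06 − 0.588 − 0.649 = 2.203%.
Country 2: TFP = 5.7 − 0.32 − 0.567 − 0.944 = 3.869%.
Difference = 2.203 − (3.869) = -1.666 pp.

-1.67 percentage points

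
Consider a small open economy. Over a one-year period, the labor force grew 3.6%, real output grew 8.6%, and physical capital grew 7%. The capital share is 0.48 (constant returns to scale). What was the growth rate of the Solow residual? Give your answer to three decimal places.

3.368%

Labor's share = 1 − 0.48 = 0.52.
Physical capital: 0.48 × 7 = 3.36 pp.
The labor force: 0.52 × 3.6 = 1.872 pp.
TFP growth = 8.6 − 5.232 = 3.368%.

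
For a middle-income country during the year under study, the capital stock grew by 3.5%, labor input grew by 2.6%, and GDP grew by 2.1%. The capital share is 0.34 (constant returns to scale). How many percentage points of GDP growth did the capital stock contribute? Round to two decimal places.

Contribution = share × growth = 0.34 × 3.5 = 1.19 pp.

1.19 percentage points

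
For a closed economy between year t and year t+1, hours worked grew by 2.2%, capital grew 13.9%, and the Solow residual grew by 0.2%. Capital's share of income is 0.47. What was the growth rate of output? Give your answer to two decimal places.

7.90%

Labor's share = 1 − 0.47 = 0.53.
Capital: 0.47 × 13.9 = 6.533 pp.
Hours worked: 0.53 × 2.2 = 1.166 pp.
Output growth = 0.2 + 7.699 = 7.899%.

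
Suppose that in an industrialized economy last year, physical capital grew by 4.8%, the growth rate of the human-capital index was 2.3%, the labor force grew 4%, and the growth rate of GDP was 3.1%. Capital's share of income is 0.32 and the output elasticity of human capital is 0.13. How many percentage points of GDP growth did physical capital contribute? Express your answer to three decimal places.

Contribution = share × growth = 0.32 × 4.8 = 1.536 pp.

1.536 percentage points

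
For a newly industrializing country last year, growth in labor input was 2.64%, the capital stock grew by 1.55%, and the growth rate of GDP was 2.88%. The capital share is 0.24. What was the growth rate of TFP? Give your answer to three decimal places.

Labor's share = 1 − 0.24 = 0.76.
The capital stock: 0.24 × 1.55 = 0.372 pp.
Labor input: 0.76 × 2.64 = 2.0064 pp.
TFP growth = 2.88 − 2.3784 = 0.5016%.

0.502%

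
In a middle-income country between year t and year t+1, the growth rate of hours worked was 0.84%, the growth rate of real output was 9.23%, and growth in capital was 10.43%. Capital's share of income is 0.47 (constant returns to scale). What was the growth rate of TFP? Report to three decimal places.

3.883%

Labor's share = 1 − 0.47 = 0.53.
Capital: 0.47 × 10.43 = 4.9021 pp.
Hours worked: 0.53 × 0.84 = 0.4452 pp.
TFP growth = 9.23 − 5.3473 = 3.8827%.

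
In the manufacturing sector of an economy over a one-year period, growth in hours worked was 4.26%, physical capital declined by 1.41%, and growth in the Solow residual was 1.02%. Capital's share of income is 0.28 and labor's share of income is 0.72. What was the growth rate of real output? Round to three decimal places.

Labor's share = 1 − 0.28 = 0.72.
Physical capital: 0.28 × (-1.41) = -0.3948 pp.
Hours worked: 0.72 × 4.26 = 3.0672 pp.
Output growth = 1.02 + 2.6724 = 3.6924%.

3.692%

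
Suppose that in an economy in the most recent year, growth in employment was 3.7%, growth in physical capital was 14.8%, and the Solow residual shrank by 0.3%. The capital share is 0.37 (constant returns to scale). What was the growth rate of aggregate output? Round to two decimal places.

7.51%

Labor's share = 1 − 0.37 = 0.63.
Physical capital: 0.37 × 14.8 = 5.476 pp.
Employment: 0.63 × 3.7 = 2.331 pp.
Output growth = -0.3 + 7.807 = 7.507%.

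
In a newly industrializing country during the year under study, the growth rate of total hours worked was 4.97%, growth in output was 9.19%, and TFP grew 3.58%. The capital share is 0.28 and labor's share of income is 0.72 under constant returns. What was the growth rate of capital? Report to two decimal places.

7.26%

Labor's share = 1 − 0.28 = 0.72.
gY = gA + 0.72×4.97 + 0.28×g.
0.28×g = 9.19 − 3.58 − 3.5784 = 2.0316.
g = 2.0316 / 0.28 = 7.2557%.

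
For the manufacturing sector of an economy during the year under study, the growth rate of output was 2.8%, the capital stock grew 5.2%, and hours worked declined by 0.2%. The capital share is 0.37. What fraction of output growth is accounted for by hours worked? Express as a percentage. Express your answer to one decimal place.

Hours worked accounted for -4.5% of growth.

Labor's share = 1 − 0.37 = 0.63.
Hours worked contributed 0.63 × (-0.2) = -0.126 pp.
Share of growth = -0.126 / 2.8 × 100 = -4.5%.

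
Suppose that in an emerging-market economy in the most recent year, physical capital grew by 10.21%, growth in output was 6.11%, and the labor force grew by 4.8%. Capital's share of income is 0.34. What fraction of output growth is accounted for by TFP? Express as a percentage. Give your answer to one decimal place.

TFP accounted for -8.7% of growth.

Labor's share = 1 − 0.34 = 0.66.
Physical capital: 0.34 × 10.21 = 3.4714 pp.
The labor force: 0.66 × 4.8 = 3.168 pp.
TFP growth = 6.11 − 6.6394 = -0.5294%.
TFP share of growth = -0.5294 / 6.11 × 100 = -8.664%.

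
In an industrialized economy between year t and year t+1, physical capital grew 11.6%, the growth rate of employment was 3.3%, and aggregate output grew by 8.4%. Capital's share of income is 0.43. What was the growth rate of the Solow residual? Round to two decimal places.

1.53%

Labor's share = 1 − 0.43 = 0.57.
Physical capital: 0.43 × 11.6 = 4.988 pp.
Employment: 0.57 × 3.3 = 1.881 pp.
TFP growth = 8.4 − 6.869 = 1.531%.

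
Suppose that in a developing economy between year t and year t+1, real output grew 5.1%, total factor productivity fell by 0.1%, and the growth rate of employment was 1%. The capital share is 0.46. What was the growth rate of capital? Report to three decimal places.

10.130%

Labor's share = 1 − 0.46 = 0.54.
gY = gA + 0.54×1 + 0.46×g.
0.46×g = 5.1 + 0.1 − 0.54 = 4.66.
g = 4.66 / 0.46 = 10.13043%.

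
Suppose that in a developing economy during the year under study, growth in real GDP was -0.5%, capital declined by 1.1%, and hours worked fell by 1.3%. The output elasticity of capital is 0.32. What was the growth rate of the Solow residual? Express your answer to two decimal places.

Labor's share = 1 − 0.32 = 0.68.
Capital: 0.32 × (-1.1) = -0.352 pp.
Hours worked: 0.68 × (-1.3) = -0.884 pp.
TFP growth = -0.5 + 1.236 = 0.736%.

0.74%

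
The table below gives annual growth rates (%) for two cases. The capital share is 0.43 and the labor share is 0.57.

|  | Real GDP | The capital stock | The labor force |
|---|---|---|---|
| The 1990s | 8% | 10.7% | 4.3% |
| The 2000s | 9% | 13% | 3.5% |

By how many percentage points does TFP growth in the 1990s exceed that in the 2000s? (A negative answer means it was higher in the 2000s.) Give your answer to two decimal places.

Labor's share = 1 − 0.43 = 0.57.
The 1990s: TFP = 8 − 4.601 − 2.451 = 0.948%.
The 2000s: TFP = 9 − 5.59 − 1.995 = 1.415%.
Difference = 0.948 − (1.415) = -0.467 pp.

-0.47 percentage points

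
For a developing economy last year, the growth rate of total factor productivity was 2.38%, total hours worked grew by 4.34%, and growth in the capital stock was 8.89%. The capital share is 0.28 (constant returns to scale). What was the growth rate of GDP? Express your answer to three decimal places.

Labor's share = 1 − 0.28 = 0.72.
The capital stock: 0.28 × 8.89 = 2.4892 pp.
Total hours worked: 0.72 × 4.34 = 3.1248 pp.
Output growth = 2.38 + 5.614 = 7.994%.

GDP grew 7.994%.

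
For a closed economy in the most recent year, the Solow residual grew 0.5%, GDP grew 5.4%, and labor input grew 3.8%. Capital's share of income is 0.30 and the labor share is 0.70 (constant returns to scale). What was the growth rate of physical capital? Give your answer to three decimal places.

Labor's share = 1 − 0.3 = 0.7.
gY = gA + 0.7×3.8 + 0.3×g.
0.3×g = 5.4 − 0.5 − 2.66 = 2.24.
g = 2.24 / 0.3 = 7.46667%.

7.467%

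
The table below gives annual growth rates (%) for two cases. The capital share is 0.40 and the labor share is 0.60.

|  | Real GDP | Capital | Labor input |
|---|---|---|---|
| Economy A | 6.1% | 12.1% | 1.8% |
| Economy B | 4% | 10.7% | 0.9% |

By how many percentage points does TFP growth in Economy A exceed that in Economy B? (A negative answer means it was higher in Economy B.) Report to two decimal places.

1.00 percentage points

Labor's share = 1 − 0.4 = 0.6.
Economy A: TFP = 6.1 − 4.84 − 1.08 = 0.18%.
Economy B: TFP = 4 − 4.28 − 0.54 = -0.82%.
Difference = 0.18 − (-0.82) = 1 pp.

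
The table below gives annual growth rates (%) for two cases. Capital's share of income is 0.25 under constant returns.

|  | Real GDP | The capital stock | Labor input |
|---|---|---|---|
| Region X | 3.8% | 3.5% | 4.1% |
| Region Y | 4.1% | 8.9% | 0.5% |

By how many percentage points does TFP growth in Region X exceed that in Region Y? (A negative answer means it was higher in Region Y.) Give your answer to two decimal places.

Labor's share = 1 − 0.25 = 0.75.
Region X: TFP = 3.8 − 0.875 − 3.075 = -0.15%.
Region Y: TFP = 4.1 − 2.225 − 0.375 = 1.5%.
Difference = -0.15 − (1.5) = -1.65 pp.

-1.65 percentage points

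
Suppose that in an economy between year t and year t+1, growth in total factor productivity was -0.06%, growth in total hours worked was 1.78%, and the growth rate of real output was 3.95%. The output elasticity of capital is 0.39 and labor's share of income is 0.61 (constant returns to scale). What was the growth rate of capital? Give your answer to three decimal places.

Labor's share = 1 − 0.39 = 0.61.
gY = gA + 0.61×1.78 + 0.39×g.
0.39×g = 3.95 + 0.06 − 1.0858 = 2.9242.
g = 2.9242 / 0.39 = 7.49795%.

7.498%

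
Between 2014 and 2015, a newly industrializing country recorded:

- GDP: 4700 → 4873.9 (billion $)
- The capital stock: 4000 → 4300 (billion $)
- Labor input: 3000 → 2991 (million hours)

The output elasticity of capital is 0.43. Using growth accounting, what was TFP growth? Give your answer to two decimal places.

0.65%

GDP growth = (4873.9 − 4700) / 4700 = 3.7%.
The capital stock growth = (4300 − 4000) / 4000 = 7.5%.
Labor input growth = (2991 − 3000) / 3000 = -0.3%.
Labor's share = 1 − 0.43 = 0.57.
The capital stock: 0.43 × 7.5 = 3.225 pp.
Labor input: 0.57 × (-0.3) = -0.171 pp.
TFP growth = 3.7 − 3.054 = 0.646%.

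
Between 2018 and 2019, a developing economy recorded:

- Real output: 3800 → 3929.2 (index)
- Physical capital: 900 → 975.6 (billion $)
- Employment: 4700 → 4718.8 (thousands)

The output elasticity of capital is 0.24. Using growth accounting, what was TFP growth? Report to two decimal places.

Real output growth = (3929.2 − 3800) / 3800 = 3.4%.
Physical capital growth = (975.6 − 900) / 900 = 8.4%.
Employment growth = (4718.8 − 4700) / 4700 = 0.4%.
Labor's share = 1 − 0.24 = 0.76.
Physical capital: 0.24 × 8.4 = 2.016 pp.
Employment: 0.76 × 0.4 = 0.304 pp.
TFP growth = 3.4 − 2.32 = 1.08%.

1.08%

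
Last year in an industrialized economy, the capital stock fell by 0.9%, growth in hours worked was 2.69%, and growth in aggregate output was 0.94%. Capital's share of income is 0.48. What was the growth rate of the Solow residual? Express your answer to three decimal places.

-0.027%

Labor's share = 1 − 0.48 = 0.52.
The capital stock: 0.48 × (-0.9) = -0.432 pp.
Hours worked: 0.52 × 2.69 = 1.3988 pp.
TFP growth = 0.94 − 0.9668 = -0.0268%.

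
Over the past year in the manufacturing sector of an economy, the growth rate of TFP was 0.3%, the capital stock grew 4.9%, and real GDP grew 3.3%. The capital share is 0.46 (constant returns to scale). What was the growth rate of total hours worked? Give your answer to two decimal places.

Labor's share = 1 − 0.46 = 0.54.
gY = gA + 0.46×4.9 + 0.54×g.
0.54×g = 3.3 − 0.3 − 2.254 = 0.746.
g = 0.746 / 0.54 = 1.3815%.

Total hours worked growth was 1.38%.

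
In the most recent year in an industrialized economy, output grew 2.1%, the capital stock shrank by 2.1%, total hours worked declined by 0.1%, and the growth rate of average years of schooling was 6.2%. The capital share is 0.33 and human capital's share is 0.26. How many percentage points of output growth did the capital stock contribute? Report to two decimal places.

-0.69 pp

Contribution = share × growth = 0.33 × (-2.1) = -0.693 pp.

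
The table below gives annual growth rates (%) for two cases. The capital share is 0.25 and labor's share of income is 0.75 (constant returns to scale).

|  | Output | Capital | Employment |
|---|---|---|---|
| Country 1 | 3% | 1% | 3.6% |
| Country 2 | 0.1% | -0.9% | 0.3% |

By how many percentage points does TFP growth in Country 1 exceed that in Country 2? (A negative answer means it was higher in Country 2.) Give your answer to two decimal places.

-0.05 percentage points

Labor's share = 1 − 0.25 = 0.75.
Country 1: TFP = 3 − 0.25 − 2.7 = 0.05%.
Country 2: TFP = 0.1 + 0.225 − 0.225 = 0.1%.
Difference = 0.05 − (0.1) = -0.05 pp.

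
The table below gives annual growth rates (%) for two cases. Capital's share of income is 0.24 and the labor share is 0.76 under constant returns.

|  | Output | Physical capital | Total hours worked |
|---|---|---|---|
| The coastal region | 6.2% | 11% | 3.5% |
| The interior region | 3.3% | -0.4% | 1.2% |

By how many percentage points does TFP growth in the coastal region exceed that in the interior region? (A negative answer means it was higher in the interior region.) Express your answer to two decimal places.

Labor's share = 1 − 0.24 = 0.76.
The coastal region: TFP = 6.2 − 2.64 − 2.66 = 0.9%.
The interior region: TFP = 3.3 + 0.096 − 0.912 = 2.484%.
Difference = 0.9 − (2.484) = -1.584 pp.

-1.58 percentage points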